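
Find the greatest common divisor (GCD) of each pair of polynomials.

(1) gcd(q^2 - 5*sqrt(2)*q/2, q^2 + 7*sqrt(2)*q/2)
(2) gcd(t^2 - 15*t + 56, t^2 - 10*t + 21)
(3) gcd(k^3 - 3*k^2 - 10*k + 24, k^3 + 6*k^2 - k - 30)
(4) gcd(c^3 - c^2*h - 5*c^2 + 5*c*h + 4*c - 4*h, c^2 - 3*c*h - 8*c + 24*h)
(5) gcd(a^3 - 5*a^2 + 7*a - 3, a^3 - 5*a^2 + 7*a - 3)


(1) = q
(2) = t - 7
(3) = k^2 + k - 6
(4) = 1
(5) = gcd((a - 3)*(a - 1)^2, (a - 3)*(a - 1)^2) = a^3 - 5*a^2 + 7*a - 3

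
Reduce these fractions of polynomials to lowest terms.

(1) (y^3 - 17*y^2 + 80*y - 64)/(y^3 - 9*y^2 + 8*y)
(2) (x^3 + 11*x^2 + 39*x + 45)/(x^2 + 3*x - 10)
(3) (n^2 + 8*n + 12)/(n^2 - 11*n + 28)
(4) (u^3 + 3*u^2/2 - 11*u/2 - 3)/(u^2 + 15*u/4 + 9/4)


(1) = (y - 8)/y
(2) = (x^2 + 6*x + 9)/(x - 2)
(3) = (n^2 + 8*n + 12)/(n^2 - 11*n + 28)
(4) = (4*u^2 - 6*u - 4)/(4*u + 3)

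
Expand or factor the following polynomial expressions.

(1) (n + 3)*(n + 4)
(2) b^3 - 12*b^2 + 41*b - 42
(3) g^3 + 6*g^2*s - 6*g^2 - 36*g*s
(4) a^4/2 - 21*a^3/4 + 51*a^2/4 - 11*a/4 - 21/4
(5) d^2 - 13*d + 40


(1) = n^2 + 7*n + 12
(2) = (b - 7)*(b - 3)*(b - 2)
(3) = g*(g - 6)*(g + 6*s)
(4) = (a/2 + 1/4)*(a - 7)*(a - 3)*(a - 1)
(5) = (d - 8)*(d - 5)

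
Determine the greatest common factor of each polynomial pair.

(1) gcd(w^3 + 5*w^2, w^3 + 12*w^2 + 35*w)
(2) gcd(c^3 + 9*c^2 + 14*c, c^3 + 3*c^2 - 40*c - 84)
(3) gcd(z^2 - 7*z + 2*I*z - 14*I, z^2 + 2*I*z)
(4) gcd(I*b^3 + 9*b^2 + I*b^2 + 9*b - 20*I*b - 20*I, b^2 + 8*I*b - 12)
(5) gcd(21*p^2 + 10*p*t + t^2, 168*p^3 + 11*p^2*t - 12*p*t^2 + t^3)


(1) = w^2 + 5*w
(2) = c^2 + 9*c + 14
(3) = z + 2*I
(4) = gcd((b - 5*I)*(b - 4*I)*(I*b + I), (b + 2*I)*(b + 6*I)) = 1
(5) = 3*p + t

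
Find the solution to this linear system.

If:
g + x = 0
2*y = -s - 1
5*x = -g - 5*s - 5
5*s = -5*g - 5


Then:
g = 0
s = -1
x = 0
y = 0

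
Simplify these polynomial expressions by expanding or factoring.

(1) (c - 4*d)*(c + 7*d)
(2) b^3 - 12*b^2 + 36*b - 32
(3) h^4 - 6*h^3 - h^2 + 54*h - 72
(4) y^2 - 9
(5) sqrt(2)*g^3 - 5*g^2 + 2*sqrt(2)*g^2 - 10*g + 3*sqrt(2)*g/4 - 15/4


(1) = c^2 + 3*c*d - 28*d^2
(2) = (b - 8)*(b - 2)^2
(3) = (h - 4)*(h - 3)*(h - 2)*(h + 3)
(4) = (y - 3)*(y + 3)
(5) = (g + 3/2)*(g - 5*sqrt(2)/2)*(sqrt(2)*g + sqrt(2)/2)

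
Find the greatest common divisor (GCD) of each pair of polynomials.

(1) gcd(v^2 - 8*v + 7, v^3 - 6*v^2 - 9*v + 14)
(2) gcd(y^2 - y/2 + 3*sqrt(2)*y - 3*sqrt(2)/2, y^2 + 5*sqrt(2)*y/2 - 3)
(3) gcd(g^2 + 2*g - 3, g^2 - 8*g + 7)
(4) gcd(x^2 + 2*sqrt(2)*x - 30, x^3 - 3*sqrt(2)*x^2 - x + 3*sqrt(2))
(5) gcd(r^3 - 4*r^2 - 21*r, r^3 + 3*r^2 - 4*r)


(1) = v^2 - 8*v + 7
(2) = gcd((y - 1/2)*(y + 3*sqrt(2)), (y - sqrt(2)/2)*(y + 3*sqrt(2))) = y + 3*sqrt(2)
(3) = gcd((g - 1)*(g + 3), (g - 7)*(g - 1)) = g - 1
(4) = gcd((x - 3*sqrt(2))*(x + 5*sqrt(2)), (x - 1)*(x + 1)*(x - 3*sqrt(2))) = x - 3*sqrt(2)
(5) = r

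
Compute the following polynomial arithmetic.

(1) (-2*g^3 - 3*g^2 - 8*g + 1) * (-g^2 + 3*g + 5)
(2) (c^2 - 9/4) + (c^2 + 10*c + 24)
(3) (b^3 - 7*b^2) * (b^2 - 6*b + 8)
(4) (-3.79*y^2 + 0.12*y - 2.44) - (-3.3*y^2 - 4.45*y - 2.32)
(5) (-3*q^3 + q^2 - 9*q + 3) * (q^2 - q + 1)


(1) = 2*g^5 - 3*g^4 - 11*g^3 - 40*g^2 - 37*g + 5
(2) = 2*c^2 + 10*c + 87/4
(3) = b^5 - 13*b^4 + 50*b^3 - 56*b^2
(4) = -0.49*y^2 + 4.57*y - 0.12
(5) = -3*q^5 + 4*q^4 - 13*q^3 + 13*q^2 - 12*q + 3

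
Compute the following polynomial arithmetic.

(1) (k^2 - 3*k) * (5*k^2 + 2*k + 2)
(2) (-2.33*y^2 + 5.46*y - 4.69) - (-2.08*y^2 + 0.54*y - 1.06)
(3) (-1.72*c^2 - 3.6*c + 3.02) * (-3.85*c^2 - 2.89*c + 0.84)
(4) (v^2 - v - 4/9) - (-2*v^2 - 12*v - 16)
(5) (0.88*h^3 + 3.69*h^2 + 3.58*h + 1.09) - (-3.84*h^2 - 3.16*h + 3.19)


(1) = 5*k^4 - 13*k^3 - 4*k^2 - 6*k
(2) = -0.25*y^2 + 4.92*y - 3.63
(3) = 6.622*c^4 + 18.8308*c^3 - 2.6678*c^2 - 11.7518*c + 2.5368
(4) = 3*v^2 + 11*v + 140/9
(5) = 0.88*h^3 + 7.53*h^2 + 6.74*h - 2.1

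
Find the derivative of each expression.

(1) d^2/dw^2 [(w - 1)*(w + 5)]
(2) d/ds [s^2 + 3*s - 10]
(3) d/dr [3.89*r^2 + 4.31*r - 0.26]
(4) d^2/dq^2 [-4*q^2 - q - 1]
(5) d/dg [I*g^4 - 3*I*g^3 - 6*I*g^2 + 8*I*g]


(1) = 2
(2) = 2*s + 3
(3) = 7.78*r + 4.31
(4) = -8
(5) = I*(4*g^3 - 9*g^2 - 12*g + 8)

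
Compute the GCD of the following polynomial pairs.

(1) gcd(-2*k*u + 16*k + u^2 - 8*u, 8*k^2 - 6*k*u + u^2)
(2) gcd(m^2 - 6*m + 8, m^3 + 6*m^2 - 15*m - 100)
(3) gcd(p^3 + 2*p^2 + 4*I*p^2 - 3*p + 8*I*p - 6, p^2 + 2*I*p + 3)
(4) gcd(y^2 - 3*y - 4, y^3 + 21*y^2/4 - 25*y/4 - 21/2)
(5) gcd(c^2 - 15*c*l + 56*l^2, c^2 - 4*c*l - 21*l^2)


(1) = -2*k + u
(2) = gcd((m - 4)*(m - 2), (m - 4)*(m + 5)^2) = m - 4
(3) = p + 3*I
(4) = gcd((y - 4)*(y + 1), (y - 7/4)*(y + 1)*(y + 6)) = y + 1
(5) = c - 7*l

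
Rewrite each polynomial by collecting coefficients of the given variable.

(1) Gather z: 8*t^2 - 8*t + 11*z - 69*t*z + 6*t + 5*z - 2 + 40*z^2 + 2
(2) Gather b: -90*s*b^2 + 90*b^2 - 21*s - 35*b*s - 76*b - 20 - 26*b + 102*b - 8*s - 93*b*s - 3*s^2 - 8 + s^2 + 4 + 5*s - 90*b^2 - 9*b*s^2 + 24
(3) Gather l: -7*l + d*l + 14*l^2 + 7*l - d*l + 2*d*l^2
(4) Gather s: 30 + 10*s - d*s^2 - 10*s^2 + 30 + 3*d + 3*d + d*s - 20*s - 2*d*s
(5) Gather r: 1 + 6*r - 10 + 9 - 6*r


(1) = 8*t^2 - 2*t + 40*z^2 + z*(16 - 69*t)
(2) = -90*b^2*s + b*(-9*s^2 - 128*s) - 2*s^2 - 24*s
(3) = l^2*(2*d + 14)
(4) = 6*d + s^2*(-d - 10) + s*(-d - 10) + 60
(5) = 0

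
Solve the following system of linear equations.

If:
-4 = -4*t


Then:
t = 1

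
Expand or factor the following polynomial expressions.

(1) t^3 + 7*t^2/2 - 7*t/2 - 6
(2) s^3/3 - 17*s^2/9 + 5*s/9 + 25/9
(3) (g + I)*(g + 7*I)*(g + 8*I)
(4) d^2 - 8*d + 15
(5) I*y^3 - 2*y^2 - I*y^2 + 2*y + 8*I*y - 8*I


(1) = (t - 3/2)*(t + 1)*(t + 4)
(2) = (s/3 + 1/3)*(s - 5)*(s - 5/3)
(3) = g^3 + 16*I*g^2 - 71*g - 56*I
(4) = (d - 5)*(d - 3)
(5) = (y - 2*I)*(y + 4*I)*(I*y - I)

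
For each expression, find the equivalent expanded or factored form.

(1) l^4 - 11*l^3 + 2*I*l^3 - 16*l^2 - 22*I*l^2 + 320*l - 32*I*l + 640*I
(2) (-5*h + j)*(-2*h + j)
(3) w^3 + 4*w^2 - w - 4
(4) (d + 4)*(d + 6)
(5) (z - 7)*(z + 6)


(1) = (l - 8)^2*(l + 5)*(l + 2*I)
(2) = 10*h^2 - 7*h*j + j^2
(3) = (w - 1)*(w + 1)*(w + 4)
(4) = d^2 + 10*d + 24
(5) = z^2 - z - 42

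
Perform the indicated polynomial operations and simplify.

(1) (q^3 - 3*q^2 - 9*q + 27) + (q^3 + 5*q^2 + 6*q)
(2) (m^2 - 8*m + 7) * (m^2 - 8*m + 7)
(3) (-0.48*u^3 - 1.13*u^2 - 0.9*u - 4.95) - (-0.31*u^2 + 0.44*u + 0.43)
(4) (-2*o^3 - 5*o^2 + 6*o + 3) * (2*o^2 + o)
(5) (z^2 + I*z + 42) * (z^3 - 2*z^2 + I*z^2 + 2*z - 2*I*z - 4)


(1) = 2*q^3 + 2*q^2 - 3*q + 27
(2) = m^4 - 16*m^3 + 78*m^2 - 112*m + 49
(3) = -0.48*u^3 - 0.82*u^2 - 1.34*u - 5.38
(4) = -4*o^5 - 12*o^4 + 7*o^3 + 12*o^2 + 3*o
(5) = z^5 - 2*z^4 + 2*I*z^4 + 43*z^3 - 4*I*z^3 - 86*z^2 + 44*I*z^2 + 84*z - 88*I*z - 168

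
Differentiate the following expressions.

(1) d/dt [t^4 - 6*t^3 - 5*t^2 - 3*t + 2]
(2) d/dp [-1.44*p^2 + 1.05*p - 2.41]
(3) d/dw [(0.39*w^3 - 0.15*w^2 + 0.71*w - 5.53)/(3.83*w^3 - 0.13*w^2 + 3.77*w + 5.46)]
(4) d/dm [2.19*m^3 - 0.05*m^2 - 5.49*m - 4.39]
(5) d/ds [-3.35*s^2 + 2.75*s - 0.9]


(1) = 4*t^3 - 18*t^2 - 10*t - 3
(2) = 1.05 - 2.88*p
(3) = (0.5238*w^4 - 2.498*w^3 + 69.4547*w^2 - 3.0758*w + 24.7247)/(14.6689*w^6 - 0.9958*w^5 + 28.8951*w^4 + 40.8434*w^3 + 12.7933*w^2 + 41.1684*w + 29.8116)
(4) = 6.57*m^2 - 0.1*m - 5.49
(5) = 2.75 - 6.7*s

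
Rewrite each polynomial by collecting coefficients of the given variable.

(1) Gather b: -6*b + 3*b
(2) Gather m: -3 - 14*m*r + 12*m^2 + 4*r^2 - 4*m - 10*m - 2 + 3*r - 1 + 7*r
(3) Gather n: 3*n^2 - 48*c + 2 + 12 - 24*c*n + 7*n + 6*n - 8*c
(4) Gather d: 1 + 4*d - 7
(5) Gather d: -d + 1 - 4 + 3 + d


(1) = -3*b
(2) = 12*m^2 + m*(-14*r - 14) + 4*r^2 + 10*r - 6
(3) = -56*c + 3*n^2 + n*(13 - 24*c) + 14
(4) = 4*d - 6
(5) = 0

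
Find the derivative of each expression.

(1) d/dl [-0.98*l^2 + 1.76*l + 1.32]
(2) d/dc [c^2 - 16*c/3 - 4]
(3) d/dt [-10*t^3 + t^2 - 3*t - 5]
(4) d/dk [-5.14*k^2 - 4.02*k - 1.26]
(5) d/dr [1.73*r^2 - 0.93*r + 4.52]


(1) = 1.76 - 1.96*l
(2) = 2*c - 16/3
(3) = -30*t^2 + 2*t - 3
(4) = -10.28*k - 4.02
(5) = 3.46*r - 0.93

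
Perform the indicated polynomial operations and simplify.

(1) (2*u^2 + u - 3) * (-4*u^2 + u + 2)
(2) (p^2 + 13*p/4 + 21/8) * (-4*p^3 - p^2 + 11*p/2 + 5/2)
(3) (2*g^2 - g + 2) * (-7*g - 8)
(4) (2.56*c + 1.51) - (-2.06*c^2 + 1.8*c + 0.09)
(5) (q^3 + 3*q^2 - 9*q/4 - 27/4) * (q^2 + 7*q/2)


(1) = -8*u^4 - 2*u^3 + 17*u^2 - u - 6
(2) = -4*p^5 - 14*p^4 - 33*p^3/4 + 71*p^2/4 + 361*p/16 + 105/16
(3) = -14*g^3 - 9*g^2 - 6*g - 16
(4) = 2.06*c^2 + 0.76*c + 1.42
(5) = q^5 + 13*q^4/2 + 33*q^3/4 - 117*q^2/8 - 189*q/8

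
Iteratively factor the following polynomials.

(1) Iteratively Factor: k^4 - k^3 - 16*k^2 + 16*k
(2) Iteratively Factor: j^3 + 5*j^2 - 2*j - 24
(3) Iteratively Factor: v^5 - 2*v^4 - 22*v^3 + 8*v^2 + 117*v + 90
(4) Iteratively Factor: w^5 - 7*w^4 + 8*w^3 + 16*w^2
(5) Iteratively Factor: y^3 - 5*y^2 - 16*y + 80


(1) = (k - 4)*(k^3 + 3*k^2 - 4*k) = k*(k - 4)*(k^2 + 3*k - 4) = k*(k - 4)*(k - 1)*(k + 4)
(2) = (j - 2)*(j^2 + 7*j + 12) = (j - 2)*(j + 3)*(j + 4)
(3) = (v - 3)*(v^4 + v^3 - 19*v^2 - 49*v - 30) = (v - 3)*(v + 2)*(v^3 - v^2 - 17*v - 15) = (v - 3)*(v + 2)*(v + 3)*(v^2 - 4*v - 5) = (v - 5)*(v - 3)*(v + 2)*(v + 3)*(v + 1)
(4) = (w)*(w^4 - 7*w^3 + 8*w^2 + 16*w) = w*(w - 4)*(w^3 - 3*w^2 - 4*w) = w*(w - 4)^2*(w^2 + w) = w*(w - 4)^2*(w + 1)*(w)
(5) = (y + 4)*(y^2 - 9*y + 20) = (y - 5)*(y + 4)*(y - 4)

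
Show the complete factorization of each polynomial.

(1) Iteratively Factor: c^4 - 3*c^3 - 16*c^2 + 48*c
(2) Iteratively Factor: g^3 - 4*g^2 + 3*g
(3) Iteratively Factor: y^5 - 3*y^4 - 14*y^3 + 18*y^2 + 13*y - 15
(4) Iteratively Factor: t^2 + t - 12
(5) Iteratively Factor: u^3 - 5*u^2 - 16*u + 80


(1) = (c + 4)*(c^3 - 7*c^2 + 12*c) = c*(c + 4)*(c^2 - 7*c + 12) = c*(c - 3)*(c + 4)*(c - 4)
(2) = (g)*(g^2 - 4*g + 3) = g*(g - 1)*(g - 3)
(3) = (y - 1)*(y^4 - 2*y^3 - 16*y^2 + 2*y + 15) = (y - 5)*(y - 1)*(y^3 + 3*y^2 - y - 3) = (y - 5)*(y - 1)^2*(y^2 + 4*y + 3) = (y - 5)*(y - 1)^2*(y + 3)*(y + 1)
(4) = (t - 3)*(t + 4)
(5) = (u - 5)*(u^2 - 16) = (u - 5)*(u + 4)*(u - 4)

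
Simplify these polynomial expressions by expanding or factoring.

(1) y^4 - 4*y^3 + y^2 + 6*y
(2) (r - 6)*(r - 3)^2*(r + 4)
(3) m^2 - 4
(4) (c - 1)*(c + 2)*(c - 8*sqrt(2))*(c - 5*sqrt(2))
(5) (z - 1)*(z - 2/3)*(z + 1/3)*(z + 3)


(1) = y*(y - 3)*(y - 2)*(y + 1)
(2) = r^4 - 8*r^3 - 3*r^2 + 126*r - 216
(3) = (m - 2)*(m + 2)
(4) = c^4 - 13*sqrt(2)*c^3 + c^3 - 13*sqrt(2)*c^2 + 78*c^2 + 26*sqrt(2)*c + 80*c - 160
(5) = z^4 + 5*z^3/3 - 35*z^2/9 + 5*z/9 + 2/3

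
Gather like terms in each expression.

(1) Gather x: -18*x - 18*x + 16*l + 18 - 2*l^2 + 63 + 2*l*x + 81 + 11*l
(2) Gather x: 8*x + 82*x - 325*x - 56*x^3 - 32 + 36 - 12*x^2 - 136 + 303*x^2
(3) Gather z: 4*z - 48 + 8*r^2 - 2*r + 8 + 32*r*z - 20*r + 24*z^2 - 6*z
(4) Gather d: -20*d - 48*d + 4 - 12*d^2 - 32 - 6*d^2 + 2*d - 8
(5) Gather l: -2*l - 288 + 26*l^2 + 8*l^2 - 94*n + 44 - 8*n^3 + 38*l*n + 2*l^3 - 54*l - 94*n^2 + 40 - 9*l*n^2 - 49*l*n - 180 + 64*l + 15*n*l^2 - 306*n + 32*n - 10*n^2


(1) = -2*l^2 + 27*l + x*(2*l - 36) + 162
(2) = -56*x^3 + 291*x^2 - 235*x - 132
(3) = 8*r^2 - 22*r + 24*z^2 + z*(32*r - 2) - 40
(4) = -18*d^2 - 66*d - 36
(5) = 2*l^3 + l^2*(15*n + 34) + l*(-9*n^2 - 11*n + 8) - 8*n^3 - 104*n^2 - 368*n - 384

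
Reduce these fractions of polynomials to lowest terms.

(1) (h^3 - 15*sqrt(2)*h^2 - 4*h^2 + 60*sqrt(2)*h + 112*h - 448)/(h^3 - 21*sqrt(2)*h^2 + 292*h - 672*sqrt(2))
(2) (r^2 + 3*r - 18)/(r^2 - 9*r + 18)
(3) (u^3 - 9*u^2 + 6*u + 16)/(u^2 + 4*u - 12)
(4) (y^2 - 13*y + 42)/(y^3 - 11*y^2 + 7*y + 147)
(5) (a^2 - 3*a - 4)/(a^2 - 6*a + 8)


(1) = (h - 4)/(h - 6*sqrt(2))
(2) = (r + 6)/(r - 6)
(3) = (u^2 - 7*u - 8)/(u + 6)
(4) = (y - 6)/(y^2 - 4*y - 21)
(5) = (a + 1)/(a - 2)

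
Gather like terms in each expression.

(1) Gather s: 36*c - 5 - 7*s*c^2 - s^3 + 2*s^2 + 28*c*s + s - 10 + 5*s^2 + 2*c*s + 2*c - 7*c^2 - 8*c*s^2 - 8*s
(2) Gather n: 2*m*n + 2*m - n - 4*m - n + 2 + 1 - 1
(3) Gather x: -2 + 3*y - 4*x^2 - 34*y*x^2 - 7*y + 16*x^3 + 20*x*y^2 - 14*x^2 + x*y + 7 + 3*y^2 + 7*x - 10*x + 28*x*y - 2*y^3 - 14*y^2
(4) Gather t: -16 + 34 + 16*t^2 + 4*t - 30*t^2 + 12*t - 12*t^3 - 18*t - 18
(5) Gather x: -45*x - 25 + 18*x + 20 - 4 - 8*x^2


(1) = -7*c^2 + 38*c - s^3 + s^2*(7 - 8*c) + s*(-7*c^2 + 30*c - 7) - 15
(2) = -2*m + n*(2*m - 2) + 2
(3) = 16*x^3 + x^2*(-34*y - 18) + x*(20*y^2 + 29*y - 3) - 2*y^3 - 11*y^2 - 4*y + 5
(4) = -12*t^3 - 14*t^2 - 2*t
(5) = -8*x^2 - 27*x - 9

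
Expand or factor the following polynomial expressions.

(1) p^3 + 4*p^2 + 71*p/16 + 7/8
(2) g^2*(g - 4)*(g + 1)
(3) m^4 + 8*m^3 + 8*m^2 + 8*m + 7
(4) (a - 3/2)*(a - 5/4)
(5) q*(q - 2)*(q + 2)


(1) = (p + 1/4)*(p + 7/4)*(p + 2)
(2) = g^4 - 3*g^3 - 4*g^2
(3) = (m + 7)*(m - I)*(-I*m + 1)*(I*m + I)
(4) = a^2 - 11*a/4 + 15/8
(5) = q^3 - 4*q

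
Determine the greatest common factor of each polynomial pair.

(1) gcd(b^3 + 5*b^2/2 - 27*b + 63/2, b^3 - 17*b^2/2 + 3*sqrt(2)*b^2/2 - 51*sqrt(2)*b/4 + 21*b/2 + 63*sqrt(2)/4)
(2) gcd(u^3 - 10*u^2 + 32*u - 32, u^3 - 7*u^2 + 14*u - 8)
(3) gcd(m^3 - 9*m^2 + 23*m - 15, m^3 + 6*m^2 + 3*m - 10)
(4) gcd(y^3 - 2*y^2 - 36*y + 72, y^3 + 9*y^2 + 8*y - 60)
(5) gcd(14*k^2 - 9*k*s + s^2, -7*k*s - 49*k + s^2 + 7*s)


(1) = b - 3/2
(2) = gcd((u - 4)^2*(u - 2), (u - 4)*(u - 2)*(u - 1)) = u^2 - 6*u + 8
(3) = gcd((m - 5)*(m - 3)*(m - 1), (m - 1)*(m + 2)*(m + 5)) = m - 1
(4) = gcd((y - 6)*(y - 2)*(y + 6), (y - 2)*(y + 5)*(y + 6)) = y^2 + 4*y - 12
(5) = gcd((-7*k + s)*(-2*k + s), (-7*k + s)*(s + 7)) = -7*k + s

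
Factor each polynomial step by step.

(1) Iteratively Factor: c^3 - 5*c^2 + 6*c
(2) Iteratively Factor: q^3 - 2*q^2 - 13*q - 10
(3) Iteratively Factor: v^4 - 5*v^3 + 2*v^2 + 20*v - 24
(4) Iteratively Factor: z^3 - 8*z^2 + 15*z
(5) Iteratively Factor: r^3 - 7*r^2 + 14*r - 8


(1) = (c - 3)*(c^2 - 2*c) = c*(c - 3)*(c - 2)
(2) = (q + 2)*(q^2 - 4*q - 5) = (q - 5)*(q + 2)*(q + 1)
(3) = (v - 2)*(v^3 - 3*v^2 - 4*v + 12) = (v - 2)*(v + 2)*(v^2 - 5*v + 6) = (v - 3)*(v - 2)*(v + 2)*(v - 2)
(4) = (z - 3)*(z^2 - 5*z) = z*(z - 3)*(z - 5)
(5) = (r - 4)*(r^2 - 3*r + 2) = (r - 4)*(r - 2)*(r - 1)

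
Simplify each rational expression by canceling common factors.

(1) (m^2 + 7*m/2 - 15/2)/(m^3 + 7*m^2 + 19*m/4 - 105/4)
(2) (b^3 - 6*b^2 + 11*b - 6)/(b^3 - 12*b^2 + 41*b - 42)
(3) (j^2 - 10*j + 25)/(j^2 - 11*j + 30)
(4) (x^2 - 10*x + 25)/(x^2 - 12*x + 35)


(1) = 2/(2*m + 7)
(2) = (b - 1)/(b - 7)
(3) = (j - 5)/(j - 6)
(4) = (x - 5)/(x - 7)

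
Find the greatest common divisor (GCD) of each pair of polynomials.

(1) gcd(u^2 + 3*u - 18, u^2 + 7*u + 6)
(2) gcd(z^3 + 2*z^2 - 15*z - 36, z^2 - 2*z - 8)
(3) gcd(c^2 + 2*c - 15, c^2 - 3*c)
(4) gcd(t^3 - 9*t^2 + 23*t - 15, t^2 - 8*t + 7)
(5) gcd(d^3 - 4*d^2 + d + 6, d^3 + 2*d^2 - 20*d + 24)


(1) = u + 6
(2) = z - 4
(3) = gcd((c - 3)*(c + 5), c*(c - 3)) = c - 3
(4) = t - 1
(5) = gcd((d - 3)*(d - 2)*(d + 1), (d - 2)^2*(d + 6)) = d - 2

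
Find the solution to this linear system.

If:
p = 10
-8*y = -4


Then:
p = 10
y = 1/2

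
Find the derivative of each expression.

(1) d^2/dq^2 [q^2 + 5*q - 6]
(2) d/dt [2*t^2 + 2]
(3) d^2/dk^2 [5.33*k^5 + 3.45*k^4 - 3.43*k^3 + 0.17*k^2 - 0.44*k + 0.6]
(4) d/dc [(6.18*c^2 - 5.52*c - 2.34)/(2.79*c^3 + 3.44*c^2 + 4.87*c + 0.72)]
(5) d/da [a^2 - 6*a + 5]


(1) = 2
(2) = 4*t
(3) = 106.6*k^3 + 41.4*k^2 - 20.58*k + 0.34
(4) = (-17.2422*c^4 + 30.8016*c^3 + 68.6712*c^2 + 24.9984*c + 7.4214)/(7.7841*c^6 + 19.1952*c^5 + 39.0082*c^4 + 37.5232*c^3 + 28.6705*c^2 + 7.0128*c + 0.5184)
(5) = 2*a - 6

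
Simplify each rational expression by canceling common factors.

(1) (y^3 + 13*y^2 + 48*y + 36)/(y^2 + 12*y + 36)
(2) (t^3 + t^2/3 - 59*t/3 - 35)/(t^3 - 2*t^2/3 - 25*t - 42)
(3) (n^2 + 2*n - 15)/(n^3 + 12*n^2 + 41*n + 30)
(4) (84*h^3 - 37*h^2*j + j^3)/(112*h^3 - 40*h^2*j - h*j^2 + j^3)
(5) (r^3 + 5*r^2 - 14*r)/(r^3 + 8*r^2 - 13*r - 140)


(1) = y + 1
(2) = (t - 5)/(t - 6)
(3) = (n - 3)/(n^2 + 7*n + 6)
(4) = (3*h - j)/(4*h - j)
(5) = (r^2 - 2*r)/(r^2 + r - 20)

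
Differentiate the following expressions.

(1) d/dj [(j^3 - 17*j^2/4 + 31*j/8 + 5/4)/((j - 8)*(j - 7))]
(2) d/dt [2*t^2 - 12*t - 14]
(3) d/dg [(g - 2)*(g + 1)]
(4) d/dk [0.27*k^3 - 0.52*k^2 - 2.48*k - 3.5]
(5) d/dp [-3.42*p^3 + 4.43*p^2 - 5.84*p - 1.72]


(1) = (8*j^4 - 240*j^3 + 1823*j^2 - 3828*j + 1886)/(8*(j^4 - 30*j^3 + 337*j^2 - 1680*j + 3136))
(2) = 4*t - 12
(3) = 2*g - 1
(4) = 0.81*k^2 - 1.04*k - 2.48
(5) = -10.26*p^2 + 8.86*p - 5.84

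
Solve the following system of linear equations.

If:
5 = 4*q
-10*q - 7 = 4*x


Then:
q = 5/4
x = -39/8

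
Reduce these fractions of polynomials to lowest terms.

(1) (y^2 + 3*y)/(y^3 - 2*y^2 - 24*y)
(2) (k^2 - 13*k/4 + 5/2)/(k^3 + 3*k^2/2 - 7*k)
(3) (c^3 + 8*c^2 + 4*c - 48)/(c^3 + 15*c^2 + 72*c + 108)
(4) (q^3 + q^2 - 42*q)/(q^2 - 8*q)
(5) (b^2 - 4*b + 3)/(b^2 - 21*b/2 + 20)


(1) = (y + 3)/(y^2 - 2*y - 24)
(2) = (4*k - 5)/(4*k^2 + 14*k)
(3) = (c^2 + 2*c - 8)/(c^2 + 9*c + 18)
(4) = (q^2 + q - 42)/(q - 8)
(5) = (2*b^2 - 8*b + 6)/(2*b^2 - 21*b + 40)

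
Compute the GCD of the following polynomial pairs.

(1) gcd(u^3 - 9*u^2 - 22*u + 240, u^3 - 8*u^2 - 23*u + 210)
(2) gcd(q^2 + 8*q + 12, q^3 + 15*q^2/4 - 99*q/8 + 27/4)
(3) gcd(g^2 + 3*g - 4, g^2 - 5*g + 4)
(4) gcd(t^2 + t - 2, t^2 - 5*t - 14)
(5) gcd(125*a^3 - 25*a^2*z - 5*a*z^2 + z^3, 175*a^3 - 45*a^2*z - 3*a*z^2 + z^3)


(1) = u^2 - u - 30
(2) = gcd((q + 2)*(q + 6), (q - 3/2)*(q - 3/4)*(q + 6)) = q + 6
(3) = g - 1
(4) = t + 2
(5) = gcd((-5*a + z)^2*(5*a + z), (-5*a + z)^2*(7*a + z)) = 25*a^2 - 10*a*z + z^2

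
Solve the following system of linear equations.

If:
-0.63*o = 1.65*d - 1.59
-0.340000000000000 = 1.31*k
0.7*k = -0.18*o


Then:
d = 0.58
k = -0.26
o = 1.01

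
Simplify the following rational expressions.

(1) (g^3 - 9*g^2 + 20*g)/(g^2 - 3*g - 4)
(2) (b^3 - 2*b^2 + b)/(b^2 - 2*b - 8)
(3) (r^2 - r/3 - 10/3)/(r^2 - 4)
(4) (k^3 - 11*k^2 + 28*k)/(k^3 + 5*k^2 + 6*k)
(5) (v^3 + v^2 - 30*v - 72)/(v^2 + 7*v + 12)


(1) = (g^2 - 5*g)/(g + 1)
(2) = (b^3 - 2*b^2 + b)/(b^2 - 2*b - 8)
(3) = (3*r + 5)/(3*r + 6)
(4) = (k^2 - 11*k + 28)/(k^2 + 5*k + 6)
(5) = v - 6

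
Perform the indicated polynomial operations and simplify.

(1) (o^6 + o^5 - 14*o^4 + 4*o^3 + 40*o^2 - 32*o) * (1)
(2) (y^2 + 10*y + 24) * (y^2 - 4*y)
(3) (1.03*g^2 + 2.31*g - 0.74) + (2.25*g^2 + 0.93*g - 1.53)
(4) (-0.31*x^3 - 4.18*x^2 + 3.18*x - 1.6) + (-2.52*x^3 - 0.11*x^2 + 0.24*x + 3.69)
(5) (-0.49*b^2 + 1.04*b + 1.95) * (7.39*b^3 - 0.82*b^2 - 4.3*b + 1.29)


(1) = o^6 + o^5 - 14*o^4 + 4*o^3 + 40*o^2 - 32*o
(2) = y^4 + 6*y^3 - 16*y^2 - 96*y
(3) = 3.28*g^2 + 3.24*g - 2.27
(4) = -2.83*x^3 - 4.29*x^2 + 3.42*x + 2.09
(5) = -3.6211*b^5 + 8.0874*b^4 + 15.6647*b^3 - 6.7031*b^2 - 7.0434*b + 2.5155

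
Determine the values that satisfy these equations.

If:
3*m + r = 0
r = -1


Then:
m = 1/3
r = -1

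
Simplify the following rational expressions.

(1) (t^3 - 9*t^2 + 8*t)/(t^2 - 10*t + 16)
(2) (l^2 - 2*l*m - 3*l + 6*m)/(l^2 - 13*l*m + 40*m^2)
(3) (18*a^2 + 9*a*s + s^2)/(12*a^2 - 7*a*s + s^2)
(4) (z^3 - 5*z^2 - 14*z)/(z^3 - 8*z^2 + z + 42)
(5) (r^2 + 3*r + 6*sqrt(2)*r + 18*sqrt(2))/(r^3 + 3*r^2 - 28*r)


(1) = (t^2 - t)/(t - 2)
(2) = (l^2 - 2*l*m - 3*l + 6*m)/(l^2 - 13*l*m + 40*m^2)
(3) = (18*a^2 + 9*a*s + s^2)/(12*a^2 - 7*a*s + s^2)
(4) = z/(z - 3)
(5) = (r^2 + r*(3 + 6*sqrt(2)) + 18*sqrt(2))/(r^3 + 3*r^2 - 28*r)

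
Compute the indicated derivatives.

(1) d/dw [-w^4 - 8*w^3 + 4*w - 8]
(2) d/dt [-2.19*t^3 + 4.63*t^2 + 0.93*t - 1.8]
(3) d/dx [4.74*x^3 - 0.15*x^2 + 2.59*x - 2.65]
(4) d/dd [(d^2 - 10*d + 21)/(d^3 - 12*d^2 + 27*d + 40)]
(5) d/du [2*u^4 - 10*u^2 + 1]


(1) = -4*w^3 - 24*w^2 + 4
(2) = -6.57*t^2 + 9.26*t + 0.93
(3) = 14.22*x^2 - 0.3*x + 2.59
(4) = (-d^4 + 20*d^3 - 156*d^2 + 584*d - 967)/(d^6 - 24*d^5 + 198*d^4 - 568*d^3 - 231*d^2 + 2160*d + 1600)
(5) = 8*u^3 - 20*u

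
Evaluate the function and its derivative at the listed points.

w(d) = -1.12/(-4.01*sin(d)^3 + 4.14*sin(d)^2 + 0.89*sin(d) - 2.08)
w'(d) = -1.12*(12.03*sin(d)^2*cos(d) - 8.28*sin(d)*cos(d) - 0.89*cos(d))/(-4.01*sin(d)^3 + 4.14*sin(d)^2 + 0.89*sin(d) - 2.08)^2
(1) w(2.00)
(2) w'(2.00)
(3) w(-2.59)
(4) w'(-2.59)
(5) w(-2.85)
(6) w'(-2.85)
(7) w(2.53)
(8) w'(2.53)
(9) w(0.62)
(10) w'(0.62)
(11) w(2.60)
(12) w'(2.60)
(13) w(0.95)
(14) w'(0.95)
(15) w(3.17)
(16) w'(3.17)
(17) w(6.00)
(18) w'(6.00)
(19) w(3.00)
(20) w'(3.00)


(1) = 1.30
(2) = 0.96
(3) = 1.35
(4) = 9.30
(5) = 0.59
(6) = 0.74
(7) = 1.16
(8) = -1.66
(9) = 1.18
(10) = 1.65
(11) = 1.05
(12) = -1.64
(13) = 1.45
(14) = -0.36
(15) = 0.53
(16) = -0.16
(17) = 0.58
(18) = -0.69
(19) = 0.59
(20) = -0.57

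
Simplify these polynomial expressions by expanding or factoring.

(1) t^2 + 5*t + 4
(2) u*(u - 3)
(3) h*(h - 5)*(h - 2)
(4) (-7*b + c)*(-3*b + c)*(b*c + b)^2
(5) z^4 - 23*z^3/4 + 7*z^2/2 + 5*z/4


(1) = (t + 1)*(t + 4)
(2) = u^2 - 3*u
(3) = h^3 - 7*h^2 + 10*h
(4) = 21*b^4*c^2 + 42*b^4*c + 21*b^4 - 10*b^3*c^3 - 20*b^3*c^2 - 10*b^3*c + b^2*c^4 + 2*b^2*c^3 + b^2*c^2
(5) = z*(z - 5)*(z - 1)*(z + 1/4)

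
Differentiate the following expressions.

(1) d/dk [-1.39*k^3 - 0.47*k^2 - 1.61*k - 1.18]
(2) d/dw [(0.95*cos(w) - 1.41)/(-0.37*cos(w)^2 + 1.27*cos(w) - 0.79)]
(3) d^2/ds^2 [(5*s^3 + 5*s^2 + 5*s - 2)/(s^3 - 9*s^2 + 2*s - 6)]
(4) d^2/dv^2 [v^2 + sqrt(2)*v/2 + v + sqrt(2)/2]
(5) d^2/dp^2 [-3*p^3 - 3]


(1) = -4.17*k^2 - 0.94*k - 1.61
(2) = (-0.3515*cos(w)^2 + 1.0434*cos(w) - 1.0402)*sin(w)/(0.1369*cos(w)^4 - 0.9398*cos(w)^3 + 2.1975*cos(w)^2 - 2.0066*cos(w) + 0.6241)
(3) = 2*(50*s^6 - 15*s^5 + 3*s^4 + 589*s^3 - 1308*s^2 - 198*s + 340)/(s^9 - 27*s^8 + 249*s^7 - 855*s^6 + 822*s^5 - 1638*s^4 + 764*s^3 - 1044*s^2 + 216*s - 216)
(4) = 2
(5) = -18*p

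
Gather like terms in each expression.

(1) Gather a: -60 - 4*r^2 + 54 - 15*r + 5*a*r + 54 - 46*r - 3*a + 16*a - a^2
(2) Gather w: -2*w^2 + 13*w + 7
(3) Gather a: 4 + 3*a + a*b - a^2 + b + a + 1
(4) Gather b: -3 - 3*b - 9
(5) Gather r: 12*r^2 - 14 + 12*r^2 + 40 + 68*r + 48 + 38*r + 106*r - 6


(1) = -a^2 + a*(5*r + 13) - 4*r^2 - 61*r + 48
(2) = -2*w^2 + 13*w + 7
(3) = -a^2 + a*(b + 4) + b + 5
(4) = -3*b - 12
(5) = 24*r^2 + 212*r + 68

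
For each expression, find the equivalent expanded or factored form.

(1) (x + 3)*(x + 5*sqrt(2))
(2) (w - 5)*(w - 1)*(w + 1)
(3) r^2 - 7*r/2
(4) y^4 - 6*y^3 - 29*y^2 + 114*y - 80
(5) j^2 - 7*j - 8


(1) = x^2 + 3*x + 5*sqrt(2)*x + 15*sqrt(2)
(2) = w^3 - 5*w^2 - w + 5
(3) = r*(r - 7/2)
(4) = (y - 8)*(y - 2)*(y - 1)*(y + 5)
(5) = (j - 8)*(j + 1)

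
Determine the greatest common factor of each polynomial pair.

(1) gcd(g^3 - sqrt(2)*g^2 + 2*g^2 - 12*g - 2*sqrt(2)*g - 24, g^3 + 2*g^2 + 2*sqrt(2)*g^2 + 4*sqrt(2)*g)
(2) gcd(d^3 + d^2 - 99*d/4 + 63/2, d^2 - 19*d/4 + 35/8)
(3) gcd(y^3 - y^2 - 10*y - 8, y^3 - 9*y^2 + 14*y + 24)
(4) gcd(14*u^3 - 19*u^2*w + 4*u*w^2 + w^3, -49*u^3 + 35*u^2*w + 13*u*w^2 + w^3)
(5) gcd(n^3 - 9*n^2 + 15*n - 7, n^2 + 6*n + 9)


(1) = gcd((g + 2)*(g - 3*sqrt(2))*(g + 2*sqrt(2)), g*(g + 2)*(g + 2*sqrt(2))) = g^2 + g*(2 + 2*sqrt(2)) + 4*sqrt(2)
(2) = gcd((d - 7/2)*(d - 3/2)*(d + 6), (d - 7/2)*(d - 5/4)) = d - 7/2
(3) = gcd((y - 4)*(y + 1)*(y + 2), (y - 6)*(y - 4)*(y + 1)) = y^2 - 3*y - 4
(4) = gcd((-2*u + w)*(-u + w)*(7*u + w), (-u + w)*(7*u + w)^2) = 7*u^2 - 6*u*w - w^2
(5) = 1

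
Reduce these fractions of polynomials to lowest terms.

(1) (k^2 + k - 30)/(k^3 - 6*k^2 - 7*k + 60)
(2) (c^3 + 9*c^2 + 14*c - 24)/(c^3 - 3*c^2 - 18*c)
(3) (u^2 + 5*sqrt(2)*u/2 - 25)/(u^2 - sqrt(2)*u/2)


(1) = (k + 6)/(k^2 - k - 12)
(2) = (c^3 + 9*c^2 + 14*c - 24)/(c^3 - 3*c^2 - 18*c)
(3) = (4*u^2 + 10*sqrt(2)*u - 100)/(4*u^2 - 2*sqrt(2)*u)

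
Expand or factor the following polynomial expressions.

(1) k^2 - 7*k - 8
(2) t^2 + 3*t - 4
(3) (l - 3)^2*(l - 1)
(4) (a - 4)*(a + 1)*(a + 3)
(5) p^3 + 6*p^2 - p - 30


(1) = (k - 8)*(k + 1)
(2) = (t - 1)*(t + 4)
(3) = l^3 - 7*l^2 + 15*l - 9
(4) = a^3 - 13*a - 12
(5) = (p - 2)*(p + 3)*(p + 5)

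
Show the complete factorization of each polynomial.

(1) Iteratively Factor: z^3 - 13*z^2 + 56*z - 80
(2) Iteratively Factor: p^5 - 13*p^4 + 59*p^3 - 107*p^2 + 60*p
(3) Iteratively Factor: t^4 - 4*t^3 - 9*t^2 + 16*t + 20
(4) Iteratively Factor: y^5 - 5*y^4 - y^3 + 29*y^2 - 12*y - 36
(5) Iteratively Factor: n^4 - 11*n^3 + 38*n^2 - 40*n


(1) = (z - 4)*(z^2 - 9*z + 20) = (z - 4)^2*(z - 5)
(2) = (p)*(p^4 - 13*p^3 + 59*p^2 - 107*p + 60) = p*(p - 1)*(p^3 - 12*p^2 + 47*p - 60) = p*(p - 4)*(p - 1)*(p^2 - 8*p + 15) = p*(p - 4)*(p - 3)*(p - 1)*(p - 5)
(3) = (t + 2)*(t^3 - 6*t^2 + 3*t + 10) = (t + 1)*(t + 2)*(t^2 - 7*t + 10) = (t - 2)*(t + 1)*(t + 2)*(t - 5)
(4) = (y - 3)*(y^4 - 2*y^3 - 7*y^2 + 8*y + 12) = (y - 3)*(y + 1)*(y^3 - 3*y^2 - 4*y + 12) = (y - 3)*(y + 1)*(y + 2)*(y^2 - 5*y + 6) = (y - 3)*(y - 2)*(y + 1)*(y + 2)*(y - 3)
(5) = (n - 5)*(n^3 - 6*n^2 + 8*n) = n*(n - 5)*(n^2 - 6*n + 8) = n*(n - 5)*(n - 4)*(n - 2)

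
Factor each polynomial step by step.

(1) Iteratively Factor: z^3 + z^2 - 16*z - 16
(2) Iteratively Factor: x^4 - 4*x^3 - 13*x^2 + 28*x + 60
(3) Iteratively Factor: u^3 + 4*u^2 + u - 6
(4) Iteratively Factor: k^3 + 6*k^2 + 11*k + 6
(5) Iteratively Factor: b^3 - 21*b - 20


(1) = (z + 4)*(z^2 - 3*z - 4) = (z + 1)*(z + 4)*(z - 4)
(2) = (x + 2)*(x^3 - 6*x^2 - x + 30) = (x - 3)*(x + 2)*(x^2 - 3*x - 10) = (x - 5)*(x - 3)*(x + 2)*(x + 2)
(3) = (u - 1)*(u^2 + 5*u + 6) = (u - 1)*(u + 3)*(u + 2)
(4) = (k + 1)*(k^2 + 5*k + 6) = (k + 1)*(k + 2)*(k + 3)
(5) = (b - 5)*(b^2 + 5*b + 4) = (b - 5)*(b + 4)*(b + 1)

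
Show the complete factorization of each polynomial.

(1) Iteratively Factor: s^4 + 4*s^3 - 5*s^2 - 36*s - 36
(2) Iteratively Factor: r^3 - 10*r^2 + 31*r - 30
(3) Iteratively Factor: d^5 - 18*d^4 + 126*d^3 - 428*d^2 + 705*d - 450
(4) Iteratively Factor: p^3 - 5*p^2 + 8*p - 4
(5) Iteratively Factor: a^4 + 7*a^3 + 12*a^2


(1) = (s - 3)*(s^3 + 7*s^2 + 16*s + 12) = (s - 3)*(s + 2)*(s^2 + 5*s + 6) = (s - 3)*(s + 2)^2*(s + 3)
(2) = (r - 5)*(r^2 - 5*r + 6) = (r - 5)*(r - 3)*(r - 2)
(3) = (d - 2)*(d^4 - 16*d^3 + 94*d^2 - 240*d + 225) = (d - 5)*(d - 2)*(d^3 - 11*d^2 + 39*d - 45) = (d - 5)*(d - 3)*(d - 2)*(d^2 - 8*d + 15) = (d - 5)*(d - 3)^2*(d - 2)*(d - 5)
(4) = (p - 2)*(p^2 - 3*p + 2) = (p - 2)^2*(p - 1)
(5) = (a + 3)*(a^3 + 4*a^2) = a*(a + 3)*(a^2 + 4*a) = a*(a + 3)*(a + 4)*(a)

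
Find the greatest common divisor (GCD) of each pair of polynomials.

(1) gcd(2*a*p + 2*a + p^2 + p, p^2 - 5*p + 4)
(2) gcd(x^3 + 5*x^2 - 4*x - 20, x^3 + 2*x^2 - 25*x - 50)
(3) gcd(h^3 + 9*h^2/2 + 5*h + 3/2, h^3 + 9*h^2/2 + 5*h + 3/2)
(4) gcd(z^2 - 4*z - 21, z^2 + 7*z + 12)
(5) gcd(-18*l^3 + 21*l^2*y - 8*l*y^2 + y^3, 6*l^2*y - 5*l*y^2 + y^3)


(1) = 1
(2) = x^2 + 7*x + 10
(3) = gcd((h + 1/2)*(h + 1)*(h + 3), (h + 1/2)*(h + 1)*(h + 3)) = h^3 + 9*h^2/2 + 5*h + 3/2
(4) = z + 3
(5) = 6*l^2 - 5*l*y + y^2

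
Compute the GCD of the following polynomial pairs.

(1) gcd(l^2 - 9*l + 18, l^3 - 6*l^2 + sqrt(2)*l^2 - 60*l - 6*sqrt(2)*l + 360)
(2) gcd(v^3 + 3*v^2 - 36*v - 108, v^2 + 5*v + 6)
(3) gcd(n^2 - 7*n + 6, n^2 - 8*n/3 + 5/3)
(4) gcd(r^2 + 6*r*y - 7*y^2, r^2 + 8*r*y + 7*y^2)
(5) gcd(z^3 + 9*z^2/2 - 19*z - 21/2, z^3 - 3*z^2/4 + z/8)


(1) = l - 6
(2) = v + 3
(3) = gcd((n - 6)*(n - 1), (n - 5/3)*(n - 1)) = n - 1
(4) = r + 7*y
(5) = 1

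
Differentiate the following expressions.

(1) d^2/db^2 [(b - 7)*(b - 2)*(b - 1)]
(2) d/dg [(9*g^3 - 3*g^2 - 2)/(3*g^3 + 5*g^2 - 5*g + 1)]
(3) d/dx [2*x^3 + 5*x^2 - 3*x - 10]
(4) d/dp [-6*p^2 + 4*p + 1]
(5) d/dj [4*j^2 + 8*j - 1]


(1) = 6*b - 20
(2) = 2*(27*g^4 - 45*g^3 + 30*g^2 + 7*g - 5)/(9*g^6 + 30*g^5 - 5*g^4 - 44*g^3 + 35*g^2 - 10*g + 1)
(3) = 6*x^2 + 10*x - 3
(4) = 4 - 12*p
(5) = 8*j + 8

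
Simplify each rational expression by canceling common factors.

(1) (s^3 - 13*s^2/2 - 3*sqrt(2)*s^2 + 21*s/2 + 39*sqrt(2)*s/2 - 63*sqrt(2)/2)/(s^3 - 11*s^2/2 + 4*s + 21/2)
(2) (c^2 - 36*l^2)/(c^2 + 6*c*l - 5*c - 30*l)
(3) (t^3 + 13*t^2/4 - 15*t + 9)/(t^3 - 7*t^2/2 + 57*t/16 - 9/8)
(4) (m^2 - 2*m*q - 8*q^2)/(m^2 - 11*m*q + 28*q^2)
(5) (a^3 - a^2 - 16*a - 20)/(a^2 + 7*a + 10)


(1) = (4*s - 12*sqrt(2))/(4*s + 4)
(2) = (c - 6*l)/(c - 5)
(3) = (4*t + 24)/(4*t - 3)
(4) = (-m - 2*q)/(-m + 7*q)
(5) = (a^2 - 3*a - 10)/(a + 5)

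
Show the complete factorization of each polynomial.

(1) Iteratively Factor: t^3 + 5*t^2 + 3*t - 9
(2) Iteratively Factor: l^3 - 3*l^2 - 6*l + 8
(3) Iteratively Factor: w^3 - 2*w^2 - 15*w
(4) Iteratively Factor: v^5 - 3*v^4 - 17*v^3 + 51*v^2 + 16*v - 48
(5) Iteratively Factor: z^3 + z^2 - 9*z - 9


(1) = (t - 1)*(t^2 + 6*t + 9) = (t - 1)*(t + 3)*(t + 3)
(2) = (l - 4)*(l^2 + l - 2) = (l - 4)*(l + 2)*(l - 1)
(3) = (w - 5)*(w^2 + 3*w) = w*(w - 5)*(w + 3)
(4) = (v + 1)*(v^4 - 4*v^3 - 13*v^2 + 64*v - 48) = (v + 1)*(v + 4)*(v^3 - 8*v^2 + 19*v - 12) = (v - 3)*(v + 1)*(v + 4)*(v^2 - 5*v + 4) = (v - 3)*(v - 1)*(v + 1)*(v + 4)*(v - 4)
(5) = (z - 3)*(z^2 + 4*z + 3) = (z - 3)*(z + 1)*(z + 3)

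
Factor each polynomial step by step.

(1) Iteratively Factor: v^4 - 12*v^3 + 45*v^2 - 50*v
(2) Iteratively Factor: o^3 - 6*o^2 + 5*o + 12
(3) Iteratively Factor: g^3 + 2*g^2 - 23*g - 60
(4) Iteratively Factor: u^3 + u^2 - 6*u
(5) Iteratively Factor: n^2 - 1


(1) = (v)*(v^3 - 12*v^2 + 45*v - 50) = v*(v - 2)*(v^2 - 10*v + 25) = v*(v - 5)*(v - 2)*(v - 5)
(2) = (o - 3)*(o^2 - 3*o - 4) = (o - 4)*(o - 3)*(o + 1)
(3) = (g - 5)*(g^2 + 7*g + 12) = (g - 5)*(g + 4)*(g + 3)
(4) = (u + 3)*(u^2 - 2*u) = (u - 2)*(u + 3)*(u)
(5) = (n - 1)*(n + 1)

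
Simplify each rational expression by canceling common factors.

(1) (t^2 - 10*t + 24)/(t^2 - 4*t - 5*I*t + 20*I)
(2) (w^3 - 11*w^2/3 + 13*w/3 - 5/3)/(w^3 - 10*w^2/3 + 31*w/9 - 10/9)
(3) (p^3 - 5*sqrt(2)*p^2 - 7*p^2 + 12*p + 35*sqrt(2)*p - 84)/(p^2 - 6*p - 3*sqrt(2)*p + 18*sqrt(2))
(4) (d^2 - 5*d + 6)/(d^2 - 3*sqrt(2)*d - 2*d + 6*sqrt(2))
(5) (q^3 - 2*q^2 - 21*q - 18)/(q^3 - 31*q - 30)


(1) = (t - 6)/(t - 5*I)
(2) = (3*w - 3)/(3*w - 2)
(3) = (p^2 + p*(-7 - 2*sqrt(2)) + 14*sqrt(2))/(p - 6)
(4) = (d - 3)/(d - 3*sqrt(2))
(5) = (q + 3)/(q + 5)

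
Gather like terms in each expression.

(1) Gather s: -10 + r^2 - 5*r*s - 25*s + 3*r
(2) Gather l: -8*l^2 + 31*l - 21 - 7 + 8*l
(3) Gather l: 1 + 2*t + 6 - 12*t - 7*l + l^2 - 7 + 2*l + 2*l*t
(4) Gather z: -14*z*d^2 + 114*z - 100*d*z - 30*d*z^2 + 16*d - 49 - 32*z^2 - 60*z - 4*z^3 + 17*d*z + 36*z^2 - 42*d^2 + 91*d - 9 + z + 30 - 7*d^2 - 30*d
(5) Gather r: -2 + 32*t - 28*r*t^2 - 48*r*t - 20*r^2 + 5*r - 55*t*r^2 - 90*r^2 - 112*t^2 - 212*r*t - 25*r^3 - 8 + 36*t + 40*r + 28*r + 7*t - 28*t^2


(1) = r^2 + 3*r + s*(-5*r - 25) - 10
(2) = -8*l^2 + 39*l - 28
(3) = l^2 + l*(2*t - 5) - 10*t
(4) = -49*d^2 + 77*d - 4*z^3 + z^2*(4 - 30*d) + z*(-14*d^2 - 83*d + 55) - 28
(5) = -25*r^3 + r^2*(-55*t - 110) + r*(-28*t^2 - 260*t + 73) - 140*t^2 + 75*t - 10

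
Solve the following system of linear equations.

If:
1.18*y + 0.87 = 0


Then:
y = -0.74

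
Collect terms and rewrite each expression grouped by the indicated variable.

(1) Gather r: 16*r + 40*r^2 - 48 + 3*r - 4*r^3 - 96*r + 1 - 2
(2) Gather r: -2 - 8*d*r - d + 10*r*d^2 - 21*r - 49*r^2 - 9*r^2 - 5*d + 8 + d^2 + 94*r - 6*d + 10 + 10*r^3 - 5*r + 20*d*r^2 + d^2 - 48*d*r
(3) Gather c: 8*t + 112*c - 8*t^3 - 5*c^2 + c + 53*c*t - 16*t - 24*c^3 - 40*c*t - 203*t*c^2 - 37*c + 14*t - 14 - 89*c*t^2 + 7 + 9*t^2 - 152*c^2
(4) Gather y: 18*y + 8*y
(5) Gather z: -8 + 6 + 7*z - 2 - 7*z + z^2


(1) = -4*r^3 + 40*r^2 - 77*r - 49
(2) = 2*d^2 - 12*d + 10*r^3 + r^2*(20*d - 58) + r*(10*d^2 - 56*d + 68) + 16
(3) = -24*c^3 + c^2*(-203*t - 157) + c*(-89*t^2 + 13*t + 76) - 8*t^3 + 9*t^2 + 6*t - 7
(4) = 26*y
(5) = z^2 - 4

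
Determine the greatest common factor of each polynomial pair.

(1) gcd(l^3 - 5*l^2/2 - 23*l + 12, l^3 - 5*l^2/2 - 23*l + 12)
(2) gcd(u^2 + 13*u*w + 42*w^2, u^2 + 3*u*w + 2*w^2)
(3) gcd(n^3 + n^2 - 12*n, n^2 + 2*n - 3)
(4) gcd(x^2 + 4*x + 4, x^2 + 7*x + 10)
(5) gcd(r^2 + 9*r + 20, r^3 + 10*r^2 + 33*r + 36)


(1) = l^3 - 5*l^2/2 - 23*l + 12
(2) = 1
(3) = 1
(4) = x + 2
(5) = r + 4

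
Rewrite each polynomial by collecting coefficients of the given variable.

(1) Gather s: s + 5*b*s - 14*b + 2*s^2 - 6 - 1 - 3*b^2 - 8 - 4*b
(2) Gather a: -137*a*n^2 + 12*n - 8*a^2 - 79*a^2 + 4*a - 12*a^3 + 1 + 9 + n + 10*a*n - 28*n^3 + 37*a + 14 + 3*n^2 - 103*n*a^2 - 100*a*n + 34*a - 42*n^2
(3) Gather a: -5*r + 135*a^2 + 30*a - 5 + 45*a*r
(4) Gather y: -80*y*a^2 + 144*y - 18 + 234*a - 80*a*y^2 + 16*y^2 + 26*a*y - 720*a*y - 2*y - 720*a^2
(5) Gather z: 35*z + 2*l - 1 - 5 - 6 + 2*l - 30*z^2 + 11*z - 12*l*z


(1) = -3*b^2 - 18*b + 2*s^2 + s*(5*b + 1) - 15
(2) = -12*a^3 + a^2*(-103*n - 87) + a*(-137*n^2 - 90*n + 75) - 28*n^3 - 39*n^2 + 13*n + 24
(3) = 135*a^2 + a*(45*r + 30) - 5*r - 5
(4) = -720*a^2 + 234*a + y^2*(16 - 80*a) + y*(-80*a^2 - 694*a + 142) - 18
(5) = 4*l - 30*z^2 + z*(46 - 12*l) - 12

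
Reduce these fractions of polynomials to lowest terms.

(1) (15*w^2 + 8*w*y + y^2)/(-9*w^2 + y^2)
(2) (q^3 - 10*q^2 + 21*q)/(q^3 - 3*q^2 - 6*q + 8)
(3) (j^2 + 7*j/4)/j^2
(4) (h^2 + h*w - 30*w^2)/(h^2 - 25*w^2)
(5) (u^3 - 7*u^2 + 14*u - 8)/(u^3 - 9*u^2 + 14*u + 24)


(1) = (5*w + y)/(-3*w + y)
(2) = (q^3 - 10*q^2 + 21*q)/(q^3 - 3*q^2 - 6*q + 8)
(3) = (4*j + 7)/(4*j)
(4) = (h + 6*w)/(h + 5*w)
(5) = (u^2 - 3*u + 2)/(u^2 - 5*u - 6)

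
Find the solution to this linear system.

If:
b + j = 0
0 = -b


Then:
b = 0
j = 0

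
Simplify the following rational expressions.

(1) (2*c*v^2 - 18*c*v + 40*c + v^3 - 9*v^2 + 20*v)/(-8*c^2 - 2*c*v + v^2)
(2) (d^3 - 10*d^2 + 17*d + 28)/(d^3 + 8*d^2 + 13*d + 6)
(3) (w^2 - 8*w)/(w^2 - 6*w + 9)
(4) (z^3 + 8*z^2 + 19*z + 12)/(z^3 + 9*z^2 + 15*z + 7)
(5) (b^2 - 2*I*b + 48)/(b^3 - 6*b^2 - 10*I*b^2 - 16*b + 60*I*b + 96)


(1) = (v^2 - 9*v + 20)/(-4*c + v)
(2) = (d^2 - 11*d + 28)/(d^2 + 7*d + 6)
(3) = (w^2 - 8*w)/(w^2 - 6*w + 9)
(4) = (z^2 + 7*z + 12)/(z^2 + 8*z + 7)
(5) = (b + 6*I)/(b^2 + b*(-6 - 2*I) + 12*I)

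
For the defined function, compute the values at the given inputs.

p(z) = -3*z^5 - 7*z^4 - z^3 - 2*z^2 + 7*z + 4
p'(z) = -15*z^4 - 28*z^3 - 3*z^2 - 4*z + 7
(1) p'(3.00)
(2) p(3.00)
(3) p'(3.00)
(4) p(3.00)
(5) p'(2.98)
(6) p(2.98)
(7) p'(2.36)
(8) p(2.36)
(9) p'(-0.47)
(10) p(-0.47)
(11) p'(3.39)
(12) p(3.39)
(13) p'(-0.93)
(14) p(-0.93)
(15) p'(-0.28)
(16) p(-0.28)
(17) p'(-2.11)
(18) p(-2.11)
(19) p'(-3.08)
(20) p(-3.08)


(1) = -2003.00
(2) = -1316.00
(3) = -2003.00
(4) = -1316.00
(5) = -1955.46
(6) = -1276.42
(7) = -852.49
(8) = -440.53
(9) = 10.39
(10) = 0.10
(11) = -3112.89
(12) = -2301.83
(13) = 19.43
(14) = -6.58
(15) = 8.41
(16) = 1.87
(17) = -32.20
(18) = -23.56
(19) = -540.91
(20) = 194.27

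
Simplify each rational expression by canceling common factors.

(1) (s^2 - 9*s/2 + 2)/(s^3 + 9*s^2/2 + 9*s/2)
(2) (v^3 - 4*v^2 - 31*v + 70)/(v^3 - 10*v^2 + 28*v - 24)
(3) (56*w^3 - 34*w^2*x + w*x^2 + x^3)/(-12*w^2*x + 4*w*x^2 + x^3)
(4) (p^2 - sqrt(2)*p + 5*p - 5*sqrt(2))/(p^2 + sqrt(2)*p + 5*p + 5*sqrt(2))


(1) = (2*s^2 - 9*s + 4)/(2*s^3 + 9*s^2 + 9*s)
(2) = (v^2 - 2*v - 35)/(v^2 - 8*v + 12)
(3) = (-28*w^2 + 3*w*x + x^2)/(6*w*x + x^2)
(4) = (p - sqrt(2))/(p + sqrt(2))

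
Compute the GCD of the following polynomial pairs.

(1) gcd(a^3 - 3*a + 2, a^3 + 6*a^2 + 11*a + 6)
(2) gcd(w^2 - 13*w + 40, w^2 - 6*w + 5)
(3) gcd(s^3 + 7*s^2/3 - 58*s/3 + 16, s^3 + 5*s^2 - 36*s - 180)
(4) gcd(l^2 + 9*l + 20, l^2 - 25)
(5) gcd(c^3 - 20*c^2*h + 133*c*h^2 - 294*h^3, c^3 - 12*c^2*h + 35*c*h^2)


(1) = gcd((a - 1)^2*(a + 2), (a + 1)*(a + 2)*(a + 3)) = a + 2
(2) = gcd((w - 8)*(w - 5), (w - 5)*(w - 1)) = w - 5
(3) = gcd((s - 8/3)*(s - 1)*(s + 6), (s - 6)*(s + 5)*(s + 6)) = s + 6
(4) = l + 5
(5) = gcd((c - 7*h)^2*(c - 6*h), c*(c - 7*h)*(c - 5*h)) = c - 7*h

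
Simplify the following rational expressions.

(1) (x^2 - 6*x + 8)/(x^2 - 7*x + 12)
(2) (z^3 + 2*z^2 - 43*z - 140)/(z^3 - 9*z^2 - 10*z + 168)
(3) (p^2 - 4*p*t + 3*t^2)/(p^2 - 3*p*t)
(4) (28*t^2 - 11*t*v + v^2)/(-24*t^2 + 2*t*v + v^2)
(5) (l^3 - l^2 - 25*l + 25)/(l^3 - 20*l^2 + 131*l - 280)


(1) = (x - 2)/(x - 3)
(2) = (z + 5)/(z - 6)
(3) = (p - t)/p
(4) = (-7*t + v)/(6*t + v)
(5) = (l^2 + 4*l - 5)/(l^2 - 15*l + 56)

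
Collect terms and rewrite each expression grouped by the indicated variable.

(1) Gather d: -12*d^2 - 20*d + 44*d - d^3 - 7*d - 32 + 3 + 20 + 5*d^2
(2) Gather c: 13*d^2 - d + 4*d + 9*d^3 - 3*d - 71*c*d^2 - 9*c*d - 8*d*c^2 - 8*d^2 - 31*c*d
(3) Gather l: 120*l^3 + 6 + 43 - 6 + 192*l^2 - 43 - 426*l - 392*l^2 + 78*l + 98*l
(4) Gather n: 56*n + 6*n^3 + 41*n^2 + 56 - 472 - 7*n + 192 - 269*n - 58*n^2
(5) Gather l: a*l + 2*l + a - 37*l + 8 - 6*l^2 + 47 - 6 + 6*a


(1) = -d^3 - 7*d^2 + 17*d - 9
(2) = -8*c^2*d + c*(-71*d^2 - 40*d) + 9*d^3 + 5*d^2
(3) = 120*l^3 - 200*l^2 - 250*l
(4) = 6*n^3 - 17*n^2 - 220*n - 224
(5) = 7*a - 6*l^2 + l*(a - 35) + 49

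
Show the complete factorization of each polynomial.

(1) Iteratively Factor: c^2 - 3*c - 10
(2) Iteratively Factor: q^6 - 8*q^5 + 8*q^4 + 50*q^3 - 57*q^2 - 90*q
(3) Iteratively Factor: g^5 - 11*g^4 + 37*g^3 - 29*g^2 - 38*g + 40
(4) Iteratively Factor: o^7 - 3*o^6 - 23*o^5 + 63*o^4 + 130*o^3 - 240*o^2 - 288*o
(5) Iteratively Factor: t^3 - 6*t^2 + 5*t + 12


(1) = (c - 5)*(c + 2)
(2) = (q)*(q^5 - 8*q^4 + 8*q^3 + 50*q^2 - 57*q - 90) = q*(q - 5)*(q^4 - 3*q^3 - 7*q^2 + 15*q + 18) = q*(q - 5)*(q - 3)*(q^3 - 7*q - 6) = q*(q - 5)*(q - 3)^2*(q^2 + 3*q + 2) = q*(q - 5)*(q - 3)^2*(q + 2)*(q + 1)
(3) = (g - 5)*(g^4 - 6*g^3 + 7*g^2 + 6*g - 8) = (g - 5)*(g - 4)*(g^3 - 2*g^2 - g + 2) = (g - 5)*(g - 4)*(g - 1)*(g^2 - g - 2) = (g - 5)*(g - 4)*(g - 2)*(g - 1)*(g + 1)
(4) = (o - 3)*(o^6 - 23*o^4 - 6*o^3 + 112*o^2 + 96*o) = (o - 3)*(o + 4)*(o^5 - 4*o^4 - 7*o^3 + 22*o^2 + 24*o) = (o - 3)*(o + 1)*(o + 4)*(o^4 - 5*o^3 - 2*o^2 + 24*o) = (o - 3)*(o + 1)*(o + 2)*(o + 4)*(o^3 - 7*o^2 + 12*o) = o*(o - 3)*(o + 1)*(o + 2)*(o + 4)*(o^2 - 7*o + 12) = o*(o - 3)^2*(o + 1)*(o + 2)*(o + 4)*(o - 4)
(5) = (t - 4)*(t^2 - 2*t - 3) = (t - 4)*(t - 3)*(t + 1)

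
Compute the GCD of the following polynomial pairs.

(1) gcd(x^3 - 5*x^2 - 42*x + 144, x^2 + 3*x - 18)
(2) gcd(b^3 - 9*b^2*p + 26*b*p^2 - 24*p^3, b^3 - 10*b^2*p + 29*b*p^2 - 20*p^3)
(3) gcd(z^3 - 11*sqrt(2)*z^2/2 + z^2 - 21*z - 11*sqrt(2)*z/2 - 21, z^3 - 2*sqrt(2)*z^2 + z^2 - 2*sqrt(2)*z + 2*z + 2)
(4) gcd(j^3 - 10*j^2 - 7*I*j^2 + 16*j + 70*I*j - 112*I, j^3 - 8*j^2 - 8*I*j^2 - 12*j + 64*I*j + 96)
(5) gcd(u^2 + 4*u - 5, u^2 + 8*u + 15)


(1) = gcd((x - 8)*(x - 3)*(x + 6), (x - 3)*(x + 6)) = x^2 + 3*x - 18
(2) = gcd((b - 4*p)*(b - 3*p)*(b - 2*p), (b - 5*p)*(b - 4*p)*(b - p)) = -b + 4*p
(3) = z + 1
(4) = gcd((j - 8)*(j - 2)*(j - 7*I), (j - 8)*(j - 6*I)*(j - 2*I)) = j - 8
(5) = gcd((u - 1)*(u + 5), (u + 3)*(u + 5)) = u + 5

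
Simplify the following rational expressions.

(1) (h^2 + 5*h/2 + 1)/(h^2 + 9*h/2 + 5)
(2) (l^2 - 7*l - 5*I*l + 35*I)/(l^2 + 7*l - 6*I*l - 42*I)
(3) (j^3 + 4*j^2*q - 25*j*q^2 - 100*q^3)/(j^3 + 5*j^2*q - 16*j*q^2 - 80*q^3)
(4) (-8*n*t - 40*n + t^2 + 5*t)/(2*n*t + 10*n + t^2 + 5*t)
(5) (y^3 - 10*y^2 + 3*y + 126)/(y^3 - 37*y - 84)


(1) = (2*h + 1)/(2*h + 5)
(2) = (l^2 + l*(-7 - 5*I) + 35*I)/(l^2 + l*(7 - 6*I) - 42*I)
(3) = (-j + 5*q)/(-j + 4*q)
(4) = (-8*n + t)/(2*n + t)
(5) = (y - 6)/(y + 4)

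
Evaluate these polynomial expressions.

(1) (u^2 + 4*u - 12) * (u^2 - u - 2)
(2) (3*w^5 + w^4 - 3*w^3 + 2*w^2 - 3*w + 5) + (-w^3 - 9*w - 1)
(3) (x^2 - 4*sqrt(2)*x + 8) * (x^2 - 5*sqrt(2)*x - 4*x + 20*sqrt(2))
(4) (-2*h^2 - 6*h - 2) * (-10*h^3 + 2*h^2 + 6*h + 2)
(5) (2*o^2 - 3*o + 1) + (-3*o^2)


(1) = u^4 + 3*u^3 - 18*u^2 + 4*u + 24
(2) = 3*w^5 + w^4 - 4*w^3 + 2*w^2 - 12*w + 4
(3) = x^4 - 9*sqrt(2)*x^3 - 4*x^3 + 48*x^2 + 36*sqrt(2)*x^2 - 192*x - 40*sqrt(2)*x + 160*sqrt(2)
(4) = 20*h^5 + 56*h^4 - 4*h^3 - 44*h^2 - 24*h - 4
(5) = -o^2 - 3*o + 1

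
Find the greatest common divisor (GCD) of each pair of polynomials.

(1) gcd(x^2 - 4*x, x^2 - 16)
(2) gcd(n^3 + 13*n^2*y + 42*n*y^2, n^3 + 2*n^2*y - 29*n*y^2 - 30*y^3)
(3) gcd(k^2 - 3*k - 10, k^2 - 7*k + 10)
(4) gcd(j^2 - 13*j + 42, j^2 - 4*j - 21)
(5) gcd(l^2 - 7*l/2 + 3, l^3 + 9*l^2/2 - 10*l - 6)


(1) = x - 4
(2) = n + 6*y
(3) = k - 5
(4) = j - 7
(5) = l - 2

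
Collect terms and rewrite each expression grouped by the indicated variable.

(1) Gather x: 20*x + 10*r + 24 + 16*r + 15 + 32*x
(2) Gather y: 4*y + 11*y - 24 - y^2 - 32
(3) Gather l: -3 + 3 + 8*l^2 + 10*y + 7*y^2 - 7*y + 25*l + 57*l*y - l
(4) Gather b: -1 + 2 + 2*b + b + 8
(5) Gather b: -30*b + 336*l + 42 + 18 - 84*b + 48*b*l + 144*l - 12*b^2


(1) = 26*r + 52*x + 39
(2) = -y^2 + 15*y - 56
(3) = 8*l^2 + l*(57*y + 24) + 7*y^2 + 3*y
(4) = 3*b + 9
(5) = -12*b^2 + b*(48*l - 114) + 480*l + 60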